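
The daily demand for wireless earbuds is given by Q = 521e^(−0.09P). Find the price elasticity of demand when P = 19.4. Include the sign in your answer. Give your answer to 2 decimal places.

-1.75

At P = 19.4, Q = 90.899.
dQ/dP = −0.09·521e^(−0.09P) = −0.09Q = -8.181.
ε = (dQ/dP)(P/Q) = (-8.181)(19.4/90.899).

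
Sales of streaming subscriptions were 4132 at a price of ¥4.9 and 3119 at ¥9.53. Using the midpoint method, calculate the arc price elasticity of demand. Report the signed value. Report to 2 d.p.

ΔQ = 3119 − 4132 = -1013; ΔP = 9.53 − 4.9 = 4.63.
Midpoints: P̄ = 7.21, Q̄ = 3625.5.
ε = (ΔQ/ΔP)(P̄/Q̄) = (-1013/4.63)(7.21/3625.5).

-0.44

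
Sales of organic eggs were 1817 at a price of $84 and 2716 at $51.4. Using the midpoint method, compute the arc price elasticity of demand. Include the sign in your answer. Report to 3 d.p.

ΔQ = 2716 − 1817 = 899; ΔP = 51.4 − 84 = -32.6.
Midpoints: P̄ = 67.70, Q̄ = 2266.5.
ε = (ΔQ/ΔP)(P̄/Q̄) = (899/-32.6)(67.70/2266.5).

-0.824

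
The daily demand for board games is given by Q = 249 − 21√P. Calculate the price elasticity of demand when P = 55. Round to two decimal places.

At P = 55, Q = 93.260.
dQ/dP = −21/(2√P) = -1.416.
ε = (dQ/dP)(P/Q) = (-1.416)(55/93.260).

-0.83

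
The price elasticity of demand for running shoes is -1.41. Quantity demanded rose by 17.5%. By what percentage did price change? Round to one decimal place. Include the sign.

%ΔP ≈ %ΔQ / ε = (17.5%)/(-1.41) = -12.41%.

-12.4%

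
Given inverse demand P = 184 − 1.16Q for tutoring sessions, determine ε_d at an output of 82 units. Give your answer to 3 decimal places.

At Q = 82, P = 184 − 1.16(82) = 88.88.
dP/dQ = −1.16, so dQ/dP = 1/(−1.16) = -0.862.
ε = (dQ/dP)(P/Q) = (-0.862)(88.88/82).

-0.934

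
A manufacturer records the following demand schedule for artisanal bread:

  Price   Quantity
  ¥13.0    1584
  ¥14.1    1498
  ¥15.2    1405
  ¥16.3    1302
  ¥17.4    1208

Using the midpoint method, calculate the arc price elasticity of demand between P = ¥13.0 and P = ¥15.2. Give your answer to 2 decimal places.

At P = 13.0, Q = 1584; at P = 15.2, Q = 1405.
ΔQ = -179, ΔP = 2.2. Midpoints: P̄ = 14.10, Q̄ = 1494.5.
ε = (ΔQ/ΔP)(P̄/Q̄) = (-179/2.2)(14.10/1494.5).

-0.77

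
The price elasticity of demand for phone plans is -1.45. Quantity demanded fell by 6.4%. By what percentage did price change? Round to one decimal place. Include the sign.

%ΔP ≈ %ΔQ / ε = (-6.4%)/(-1.45) = 4.41%.

4.4%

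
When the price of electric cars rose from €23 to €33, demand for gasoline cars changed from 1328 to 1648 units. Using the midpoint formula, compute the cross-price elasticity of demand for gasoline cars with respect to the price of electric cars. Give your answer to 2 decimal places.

ΔQ_x = 1648 − 1328 = 320; ΔP_y = 33 − 23 = 10.
Midpoints: P̄_y = 28.00, Q̄_x = 1488.0.
ε_xy = (ΔQ_x/ΔP_y)(P̄_y/Q̄_x) = (320/10)(28.00/1488.0).

0.60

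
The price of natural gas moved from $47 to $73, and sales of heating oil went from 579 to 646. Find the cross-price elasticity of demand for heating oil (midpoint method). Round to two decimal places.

0.25

ΔQ_x = 646 − 579 = 67; ΔP_y = 73 − 47 = 26.
Midpoints: P̄_y = 60.00, Q̄_x = 612.5.
ε_xy = (ΔQ_x/ΔP_y)(P̄_y/Q̄_x) = (67/26)(60.00/612.5).
ε_xy > 0, so the goods are substitutes.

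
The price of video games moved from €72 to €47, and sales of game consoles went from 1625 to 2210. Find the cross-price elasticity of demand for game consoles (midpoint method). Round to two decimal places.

-0.73

ΔQ_x = 2210 − 1625 = 585; ΔP_y = 47 − 72 = -25.
Midpoints: P̄_y = 59.50, Q̄_x = 1917.5.
ε_xy = (ΔQ_x/ΔP_y)(P̄_y/Q̄_x) = (585/-25)(59.50/1917.5).
ε_xy < 0, so the goods are complements.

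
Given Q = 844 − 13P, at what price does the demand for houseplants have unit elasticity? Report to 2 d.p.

For linear demand Q = a − bP, ε = −bP/(a − bP). |ε| = 1 when bP = a − bP, i.e. P = a/(2b).
P = 844/(2·13) = 844/26 = 32.4615.

32.46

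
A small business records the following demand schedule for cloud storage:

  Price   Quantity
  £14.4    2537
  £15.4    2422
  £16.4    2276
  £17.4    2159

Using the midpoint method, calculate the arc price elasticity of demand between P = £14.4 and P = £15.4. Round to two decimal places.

At P = 14.4, Q = 2537; at P = 15.4, Q = 2422.
ΔQ = -115, ΔP = 1.0. Midpoints: P̄ = 14.90, Q̄ = 2479.5.
ε = (ΔQ/ΔP)(P̄/Q̄) = (-115/1.0)(14.90/2479.5).

-0.69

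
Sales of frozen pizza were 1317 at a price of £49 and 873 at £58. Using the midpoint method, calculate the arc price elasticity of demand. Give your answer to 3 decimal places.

-2.410

ΔQ = 873 − 1317 = -444; ΔP = 58 − 49 = 9.
Midpoints: P̄ = 53.50, Q̄ = 1095.0.
ε = (ΔQ/ΔP)(P̄/Q̄) = (-444/9)(53.50/1095.0).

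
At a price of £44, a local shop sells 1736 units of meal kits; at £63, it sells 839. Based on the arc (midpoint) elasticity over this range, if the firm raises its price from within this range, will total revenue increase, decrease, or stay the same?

decrease

Arc ε = (-897/19)(53.50/1287.5) ≈ -1.962.
|ε| = 1.96 > 1, so demand is elastic. A price rise therefore reduces total revenue.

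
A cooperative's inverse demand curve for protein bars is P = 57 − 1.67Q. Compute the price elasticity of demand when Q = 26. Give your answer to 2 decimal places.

At Q = 26, P = 57 − 1.67(26) = 13.58.
dP/dQ = −1.67, so dQ/dP = 1/(−1.67) = -0.599.
ε = (dQ/dP)(P/Q) = (-0.599)(13.58/26).

-0.31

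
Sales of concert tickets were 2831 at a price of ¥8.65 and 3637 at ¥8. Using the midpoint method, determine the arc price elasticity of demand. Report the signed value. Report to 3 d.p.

ΔQ = 3637 − 2831 = 806; ΔP = 8 − 8.65 = -0.65.
Midpoints: P̄ = 8.32, Q̄ = 3234.0.
ε = (ΔQ/ΔP)(P̄/Q̄) = (806/-0.65)(8.32/3234.0).

-3.192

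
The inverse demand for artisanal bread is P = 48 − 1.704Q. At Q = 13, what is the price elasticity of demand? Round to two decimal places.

At Q = 13, P = 48 − 1.704(13) = 25.85.
dP/dQ = −1.704, so dQ/dP = 1/(−1.704) = -0.587.
ε = (dQ/dP)(P/Q) = (-0.587)(25.85/13).

-1.17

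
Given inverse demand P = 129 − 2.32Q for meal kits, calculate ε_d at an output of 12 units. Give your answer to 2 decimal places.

At Q = 12, P = 129 − 2.32(12) = 101.16.
dP/dQ = −2.32, so dQ/dP = 1/(−2.32) = -0.431.
ε = (dQ/dP)(P/Q) = (-0.431)(101.16/12).

-3.63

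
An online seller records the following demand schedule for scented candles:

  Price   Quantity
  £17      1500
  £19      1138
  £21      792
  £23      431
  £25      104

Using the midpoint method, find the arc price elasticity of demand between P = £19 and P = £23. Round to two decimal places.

-4.73

At P = 19, Q = 1138; at P = 23, Q = 431.
ΔQ = -707, ΔP = 4. Midpoints: P̄ = 21.00, Q̄ = 784.5.
ε = (ΔQ/ΔP)(P̄/Q̄) = (-707/4)(21.00/784.5).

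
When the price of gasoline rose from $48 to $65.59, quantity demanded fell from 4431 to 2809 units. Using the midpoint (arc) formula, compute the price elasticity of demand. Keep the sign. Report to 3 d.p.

-1.447

ΔQ = 2809 − 4431 = -1622; ΔP = 65.59 − 48 = 17.59.
Midpoints: P̄ = 56.80, Q̄ = 3620.0.
ε = (ΔQ/ΔP)(P̄/Q̄) = (-1622/17.59)(56.80/3620.0).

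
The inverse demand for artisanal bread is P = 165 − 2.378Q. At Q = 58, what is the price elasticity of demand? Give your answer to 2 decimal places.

-0.20

At Q = 58, P = 165 − 2.378(58) = 27.08.
dP/dQ = −2.378, so dQ/dP = 1/(−2.378) = -0.421.
ε = (dQ/dP)(P/Q) = (-0.421)(27.08/58).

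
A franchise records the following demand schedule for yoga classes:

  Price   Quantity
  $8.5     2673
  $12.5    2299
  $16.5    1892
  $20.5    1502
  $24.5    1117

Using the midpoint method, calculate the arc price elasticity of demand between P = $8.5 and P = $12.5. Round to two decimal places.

-0.39

At P = 8.5, Q = 2673; at P = 12.5, Q = 2299.
ΔQ = -374, ΔP = 4.0. Midpoints: P̄ = 10.50, Q̄ = 2486.0.
ε = (ΔQ/ΔP)(P̄/Q̄) = (-374/4.0)(10.50/2486.0).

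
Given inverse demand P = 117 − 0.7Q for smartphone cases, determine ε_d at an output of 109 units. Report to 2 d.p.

-0.53

At Q = 109, P = 117 − 0.7(109) = 40.70.
dP/dQ = −0.7, so dQ/dP = 1/(−0.7) = -1.429.
ε = (dQ/dP)(P/Q) = (-1.429)(40.70/109).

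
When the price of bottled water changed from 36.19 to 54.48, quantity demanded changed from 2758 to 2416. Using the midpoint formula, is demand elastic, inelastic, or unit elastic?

Arc ε ≈ -0.328.
|ε| = 0.33 < 1.

inelastic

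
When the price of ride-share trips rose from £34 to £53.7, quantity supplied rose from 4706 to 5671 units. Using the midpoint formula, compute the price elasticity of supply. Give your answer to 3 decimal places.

ΔQ = 5671 − 4706 = 965; ΔP = 53.7 − 34 = 19.7.
Midpoints: P̄ = 43.85, Q̄ = 5188.5.
ε_s = (ΔQ/ΔP)(P̄/Q̄) = (965/19.7)(43.85/5188.5).

0.414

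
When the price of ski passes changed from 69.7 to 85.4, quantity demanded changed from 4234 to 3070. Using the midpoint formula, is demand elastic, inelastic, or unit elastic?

elastic

Arc ε ≈ -1.574.
|ε| = 1.57 > 1.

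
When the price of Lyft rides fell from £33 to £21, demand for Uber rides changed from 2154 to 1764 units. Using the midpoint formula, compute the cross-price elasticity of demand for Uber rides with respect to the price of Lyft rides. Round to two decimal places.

ΔQ_x = 1764 − 2154 = -390; ΔP_y = 21 − 33 = -12.
Midpoints: P̄_y = 27.00, Q̄_x = 1959.0.
ε_xy = (ΔQ_x/ΔP_y)(P̄_y/Q̄_x) = (-390/-12)(27.00/1959.0).

0.45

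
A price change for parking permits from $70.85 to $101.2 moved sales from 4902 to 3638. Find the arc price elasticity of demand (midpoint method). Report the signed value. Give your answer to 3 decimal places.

-0.839

ΔQ = 3638 − 4902 = -1264; ΔP = 101.2 − 70.85 = 30.35.
Midpoints: P̄ = 86.03, Q̄ = 4270.0.
ε = (ΔQ/ΔP)(P̄/Q̄) = (-1264/30.35)(86.03/4270.0).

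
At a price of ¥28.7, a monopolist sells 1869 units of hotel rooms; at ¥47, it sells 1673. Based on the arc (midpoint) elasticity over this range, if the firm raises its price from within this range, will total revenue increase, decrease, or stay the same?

Arc ε = (-196/18.3)(37.85/1771.0) ≈ -0.229.
|ε| = 0.23 < 1, so demand is inelastic. A price rise therefore raises total revenue.

increase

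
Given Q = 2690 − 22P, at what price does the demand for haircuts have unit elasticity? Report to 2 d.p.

For linear demand Q = a − bP, ε = −bP/(a − bP). |ε| = 1 when bP = a − bP, i.e. P = a/(2b).
P = 2690/(2·22) = 2690/44 = 61.1364.

61.14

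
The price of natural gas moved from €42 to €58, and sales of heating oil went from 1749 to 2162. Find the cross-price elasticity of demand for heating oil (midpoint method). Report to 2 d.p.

ΔQ_x = 2162 − 1749 = 413; ΔP_y = 58 − 42 = 16.
Midpoints: P̄_y = 50.00, Q̄_x = 1955.5.
ε_xy = (ΔQ_x/ΔP_y)(P̄_y/Q̄_x) = (413/16)(50.00/1955.5).

0.66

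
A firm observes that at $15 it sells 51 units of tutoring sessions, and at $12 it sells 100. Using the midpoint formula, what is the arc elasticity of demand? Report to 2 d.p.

-2.92

ΔQ = 100 − 51 = 49; ΔP = 12 − 15 = -3.
Midpoints: P̄ = 13.50, Q̄ = 75.5.
ε = (ΔQ/ΔP)(P̄/Q̄) = (49/-3)(13.50/75.5).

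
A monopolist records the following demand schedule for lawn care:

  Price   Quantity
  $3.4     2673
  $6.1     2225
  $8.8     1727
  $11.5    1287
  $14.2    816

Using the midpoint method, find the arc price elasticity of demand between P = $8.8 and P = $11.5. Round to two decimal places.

-1.10

At P = 8.8, Q = 1727; at P = 11.5, Q = 1287.
ΔQ = -440, ΔP = 2.7. Midpoints: P̄ = 10.15, Q̄ = 1507.0.
ε = (ΔQ/ΔP)(P̄/Q̄) = (-440/2.7)(10.15/1507.0).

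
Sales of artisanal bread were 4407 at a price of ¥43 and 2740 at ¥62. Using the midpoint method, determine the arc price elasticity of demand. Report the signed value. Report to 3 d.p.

ΔQ = 2740 − 4407 = -1667; ΔP = 62 − 43 = 19.
Midpoints: P̄ = 52.50, Q̄ = 3573.5.
ε = (ΔQ/ΔP)(P̄/Q̄) = (-1667/19)(52.50/3573.5).

-1.289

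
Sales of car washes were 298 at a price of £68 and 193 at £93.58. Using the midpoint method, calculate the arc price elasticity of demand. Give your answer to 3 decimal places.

ΔQ = 193 − 298 = -105; ΔP = 93.58 − 68 = 25.58.
Midpoints: P̄ = 80.79, Q̄ = 245.5.
ε = (ΔQ/ΔP)(P̄/Q̄) = (-105/25.58)(80.79/245.5).

-1.351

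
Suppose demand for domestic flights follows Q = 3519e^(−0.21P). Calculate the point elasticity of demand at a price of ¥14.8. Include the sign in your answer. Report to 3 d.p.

-3.108

At P = 14.8, Q = 157.265.
dQ/dP = −0.21·3519e^(−0.21P) = −0.21Q = -33.026.
ε = (dQ/dP)(P/Q) = (-33.026)(14.8/157.265).
|ε| > 1, so demand is elastic at this price.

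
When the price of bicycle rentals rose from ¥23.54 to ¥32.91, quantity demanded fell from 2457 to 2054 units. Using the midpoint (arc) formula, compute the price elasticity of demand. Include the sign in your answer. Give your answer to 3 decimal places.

-0.538

ΔQ = 2054 − 2457 = -403; ΔP = 32.91 − 23.54 = 9.37.
Midpoints: P̄ = 28.22, Q̄ = 2255.5.
ε = (ΔQ/ΔP)(P̄/Q̄) = (-403/9.37)(28.22/2255.5).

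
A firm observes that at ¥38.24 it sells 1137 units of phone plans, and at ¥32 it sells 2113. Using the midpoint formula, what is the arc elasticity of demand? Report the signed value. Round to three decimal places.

ΔQ = 2113 − 1137 = 976; ΔP = 32 − 38.24 = -6.24.
Midpoints: P̄ = 35.12, Q̄ = 1625.0.
ε = (ΔQ/ΔP)(P̄/Q̄) = (976/-6.24)(35.12/1625.0).

-3.380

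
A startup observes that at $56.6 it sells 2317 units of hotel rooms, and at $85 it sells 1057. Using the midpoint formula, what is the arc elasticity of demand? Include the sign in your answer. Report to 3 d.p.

ΔQ = 1057 − 2317 = -1260; ΔP = 85 − 56.6 = 28.4.
Midpoints: P̄ = 70.80, Q̄ = 1687.0.
ε = (ΔQ/ΔP)(P̄/Q̄) = (-1260/28.4)(70.80/1687.0).

-1.862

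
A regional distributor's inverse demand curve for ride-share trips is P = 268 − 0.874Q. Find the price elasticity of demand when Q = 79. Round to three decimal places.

-2.881

At Q = 79, P = 268 − 0.874(79) = 198.95.
dP/dQ = −0.874, so dQ/dP = 1/(−0.874) = -1.144.
ε = (dQ/dP)(P/Q) = (-1.144)(198.95/79).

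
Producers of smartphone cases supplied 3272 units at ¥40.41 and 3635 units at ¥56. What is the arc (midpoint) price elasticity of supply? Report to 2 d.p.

0.33

ΔQ = 3635 − 3272 = 363; ΔP = 56 − 40.41 = 15.59.
Midpoints: P̄ = 48.20, Q̄ = 3453.5.
ε_s = (ΔQ/ΔP)(P̄/Q̄) = (363/15.59)(48.20/3453.5).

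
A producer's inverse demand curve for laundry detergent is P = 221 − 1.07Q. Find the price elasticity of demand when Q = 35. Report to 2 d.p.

-4.90

At Q = 35, P = 221 − 1.07(35) = 183.55.
dP/dQ = −1.07, so dQ/dP = 1/(−1.07) = -0.935.
ε = (dQ/dP)(P/Q) = (-0.935)(183.55/35).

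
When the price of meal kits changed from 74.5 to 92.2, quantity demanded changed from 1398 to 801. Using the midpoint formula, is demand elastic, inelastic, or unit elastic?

Arc ε ≈ -2.557.
|ε| = 2.56 > 1.

elastic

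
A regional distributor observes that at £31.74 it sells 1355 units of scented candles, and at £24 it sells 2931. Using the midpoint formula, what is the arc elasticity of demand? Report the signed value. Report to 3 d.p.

-2.648

ΔQ = 2931 − 1355 = 1576; ΔP = 24 − 31.74 = -7.74.
Midpoints: P̄ = 27.87, Q̄ = 2143.0.
ε = (ΔQ/ΔP)(P̄/Q̄) = (1576/-7.74)(27.87/2143.0).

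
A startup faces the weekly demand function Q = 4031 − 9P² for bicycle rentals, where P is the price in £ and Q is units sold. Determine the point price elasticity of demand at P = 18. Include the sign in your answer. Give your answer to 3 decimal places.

At P = 18, Q = 1115.
dQ/dP = −18P = -324.
ε = (dQ/dP)(P/Q) = (-324)(18/1115).

-5.230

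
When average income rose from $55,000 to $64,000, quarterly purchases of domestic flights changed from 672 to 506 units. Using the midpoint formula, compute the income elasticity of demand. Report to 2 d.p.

-1.86

ΔQ = -166, ΔI = 9000. Midpoints: Ī = 59,500, Q̄ = 589.0.
ε_I = (ΔQ/ΔI)(Ī/Q̄) = (-166/9000)(59500/589.0).
ε_I < 0, so the good is inferior.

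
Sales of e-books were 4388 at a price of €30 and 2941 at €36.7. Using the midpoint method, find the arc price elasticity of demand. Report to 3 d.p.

ΔQ = 2941 − 4388 = -1447; ΔP = 36.7 − 30 = 6.7.
Midpoints: P̄ = 33.35, Q̄ = 3664.5.
ε = (ΔQ/ΔP)(P̄/Q̄) = (-1447/6.7)(33.35/3664.5).

-1.966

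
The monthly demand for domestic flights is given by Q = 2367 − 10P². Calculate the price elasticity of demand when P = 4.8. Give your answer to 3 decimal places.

-0.216

At P = 4.8, Q = 2136.600.
dQ/dP = −20P = -96.
ε = (dQ/dP)(P/Q) = (-96)(4.8/2136.600).
|ε| < 1, so demand is inelastic at this price.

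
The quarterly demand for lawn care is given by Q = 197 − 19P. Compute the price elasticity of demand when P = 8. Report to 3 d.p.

-3.378

At P = 8, Q = 45.
dQ/dP = −19.
ε = (dQ/dP)(P/Q) = (-19)(8/45).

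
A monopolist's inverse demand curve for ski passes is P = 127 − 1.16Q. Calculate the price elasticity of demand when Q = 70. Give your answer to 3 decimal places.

-0.564

At Q = 70, P = 127 − 1.16(70) = 45.80.
dP/dQ = −1.16, so dQ/dP = 1/(−1.16) = -0.862.
ε = (dQ/dP)(P/Q) = (-0.862)(45.80/70).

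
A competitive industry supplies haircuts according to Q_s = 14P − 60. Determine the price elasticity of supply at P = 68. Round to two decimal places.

1.07

At P = 68, Q_s = 892.
dQ_s/dP = 14.
ε_s = (dQ_s/dP)(P/Q_s) = (14)(68/892).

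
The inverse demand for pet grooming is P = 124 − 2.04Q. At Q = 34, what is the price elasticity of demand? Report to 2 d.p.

At Q = 34, P = 124 − 2.04(34) = 54.64.
dP/dQ = −2.04, so dQ/dP = 1/(−2.04) = -0.490.
ε = (dQ/dP)(P/Q) = (-0.490)(54.64/34).

-0.79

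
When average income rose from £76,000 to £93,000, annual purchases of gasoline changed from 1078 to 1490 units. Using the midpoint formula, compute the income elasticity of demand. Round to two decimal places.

ΔQ = 412, ΔI = 17000. Midpoints: Ī = 84,500, Q̄ = 1284.0.
ε_I = (ΔQ/ΔI)(Ī/Q̄) = (412/17000)(84500/1284.0).

1.59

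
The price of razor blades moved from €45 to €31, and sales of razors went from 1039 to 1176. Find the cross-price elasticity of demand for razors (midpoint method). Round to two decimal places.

-0.34

ΔQ_x = 1176 − 1039 = 137; ΔP_y = 31 − 45 = -14.
Midpoints: P̄_y = 38.00, Q̄_x = 1107.5.
ε_xy = (ΔQ_x/ΔP_y)(P̄_y/Q̄_x) = (137/-14)(38.00/1107.5).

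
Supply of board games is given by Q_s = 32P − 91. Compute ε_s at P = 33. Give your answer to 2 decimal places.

At P = 33, Q_s = 965.
dQ_s/dP = 32.
ε_s = (dQ_s/dP)(P/Q_s) = (32)(33/965).

1.09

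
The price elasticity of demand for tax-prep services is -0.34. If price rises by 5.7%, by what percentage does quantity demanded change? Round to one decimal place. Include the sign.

%ΔQ ≈ ε × %ΔP = (-0.34)(5.7%) = -1.94%.

-1.9%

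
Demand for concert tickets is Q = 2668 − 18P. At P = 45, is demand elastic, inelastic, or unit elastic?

Q = 1858, dQ/dP = -18.
ε = (dQ/dP)(P/Q) ≈ -0.436.
|ε| = 0.44 < 1.

inelastic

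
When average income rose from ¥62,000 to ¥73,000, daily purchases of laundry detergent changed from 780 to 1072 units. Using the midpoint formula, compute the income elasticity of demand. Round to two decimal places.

ΔQ = 292, ΔI = 11000. Midpoints: Ī = 67,500, Q̄ = 926.0.
ε_I = (ΔQ/ΔI)(Ī/Q̄) = (292/11000)(67500/926.0).

1.94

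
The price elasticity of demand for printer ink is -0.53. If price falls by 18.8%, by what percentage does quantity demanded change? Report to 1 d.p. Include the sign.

%ΔQ ≈ ε × %ΔP = (-0.53)(-18.8%) = 9.96%.

10.0%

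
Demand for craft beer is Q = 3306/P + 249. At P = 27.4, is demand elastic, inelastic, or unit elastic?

inelastic

Q = 369.657, dQ/dP = -4.404.
ε = (dQ/dP)(P/Q) ≈ -0.326.
|ε| = 0.33 < 1.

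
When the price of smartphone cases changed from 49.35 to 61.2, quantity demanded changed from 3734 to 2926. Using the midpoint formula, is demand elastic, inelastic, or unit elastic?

Arc ε ≈ -1.132.
|ε| = 1.13 > 1.

elastic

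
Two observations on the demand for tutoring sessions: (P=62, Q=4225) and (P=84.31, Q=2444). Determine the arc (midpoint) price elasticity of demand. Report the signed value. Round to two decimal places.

-1.75

ΔQ = 2444 − 4225 = -1781; ΔP = 84.31 − 62 = 22.31.
Midpoints: P̄ = 73.16, Q̄ = 3334.5.
ε = (ΔQ/ΔP)(P̄/Q̄) = (-1781/22.31)(73.16/3334.5).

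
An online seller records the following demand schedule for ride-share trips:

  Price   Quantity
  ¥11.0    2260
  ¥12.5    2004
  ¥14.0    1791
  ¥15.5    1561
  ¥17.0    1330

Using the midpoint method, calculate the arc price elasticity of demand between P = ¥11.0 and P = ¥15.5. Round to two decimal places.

-1.08

At P = 11.0, Q = 2260; at P = 15.5, Q = 1561.
ΔQ = -699, ΔP = 4.5. Midpoints: P̄ = 13.25, Q̄ = 1910.5.
ε = (ΔQ/ΔP)(P̄/Q̄) = (-699/4.5)(13.25/1910.5).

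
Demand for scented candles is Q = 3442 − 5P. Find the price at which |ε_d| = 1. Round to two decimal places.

For linear demand Q = a − bP, ε = −bP/(a − bP). |ε| = 1 when bP = a − bP, i.e. P = a/(2b).
P = 3442/(2·5) = 3442/10 = 344.2000.

344.20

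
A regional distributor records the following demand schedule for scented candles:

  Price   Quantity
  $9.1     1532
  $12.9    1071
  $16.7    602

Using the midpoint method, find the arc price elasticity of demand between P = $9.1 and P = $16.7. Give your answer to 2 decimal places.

-1.48

At P = 9.1, Q = 1532; at P = 16.7, Q = 602.
ΔQ = -930, ΔP = 7.6. Midpoints: P̄ = 12.90, Q̄ = 1067.0.
ε = (ΔQ/ΔP)(P̄/Q̄) = (-930/7.6)(12.90/1067.0).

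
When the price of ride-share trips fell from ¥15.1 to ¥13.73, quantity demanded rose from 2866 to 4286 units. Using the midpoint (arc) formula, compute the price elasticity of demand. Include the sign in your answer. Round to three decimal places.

-4.178

ΔQ = 4286 − 2866 = 1420; ΔP = 13.73 − 15.1 = -1.37.
Midpoints: P̄ = 14.41, Q̄ = 3576.0.
ε = (ΔQ/ΔP)(P̄/Q̄) = (1420/-1.37)(14.41/3576.0).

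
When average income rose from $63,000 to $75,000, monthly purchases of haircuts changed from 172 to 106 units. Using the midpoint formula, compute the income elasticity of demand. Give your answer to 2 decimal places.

-2.73

ΔQ = -66, ΔI = 12000. Midpoints: Ī = 69,000, Q̄ = 139.0.
ε_I = (ΔQ/ΔI)(Ī/Q̄) = (-66/12000)(69000/139.0).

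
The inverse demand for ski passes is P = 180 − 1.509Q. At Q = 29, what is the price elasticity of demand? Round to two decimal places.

-3.11

At Q = 29, P = 180 − 1.509(29) = 136.24.
dP/dQ = −1.509, so dQ/dP = 1/(−1.509) = -0.663.
ε = (dQ/dP)(P/Q) = (-0.663)(136.24/29).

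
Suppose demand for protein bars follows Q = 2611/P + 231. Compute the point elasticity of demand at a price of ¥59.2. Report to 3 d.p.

At P = 59.2, Q = 275.105.
dQ/dP = −2611/P² = -0.745.
ε = (dQ/dP)(P/Q) = (-0.745)(59.2/275.105).

-0.160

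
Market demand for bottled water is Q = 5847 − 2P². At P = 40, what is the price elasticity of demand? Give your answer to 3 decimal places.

-2.418

At P = 40, Q = 2647.
dQ/dP = −4P = -160.
ε = (dQ/dP)(P/Q) = (-160)(40/2647).
|ε| > 1, so demand is elastic at this price.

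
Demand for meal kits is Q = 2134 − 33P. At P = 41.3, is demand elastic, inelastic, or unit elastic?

elastic

Q = 771.100, dQ/dP = -33.
ε = (dQ/dP)(P/Q) ≈ -1.767.
|ε| = 1.77 > 1.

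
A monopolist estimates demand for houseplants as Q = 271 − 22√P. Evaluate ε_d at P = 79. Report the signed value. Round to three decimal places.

At P = 79, Q = 75.460.
dQ/dP = −22/(2√P) = -1.238.
ε = (dQ/dP)(P/Q) = (-1.238)(79/75.460).
|ε| > 1, so demand is elastic at this price.

-1.296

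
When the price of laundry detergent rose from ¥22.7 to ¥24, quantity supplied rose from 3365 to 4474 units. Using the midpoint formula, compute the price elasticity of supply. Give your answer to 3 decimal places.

5.082

ΔQ = 4474 − 3365 = 1109; ΔP = 24 − 22.7 = 1.3.
Midpoints: P̄ = 23.35, Q̄ = 3919.5.
ε_s = (ΔQ/ΔP)(P̄/Q̄) = (1109/1.3)(23.35/3919.5).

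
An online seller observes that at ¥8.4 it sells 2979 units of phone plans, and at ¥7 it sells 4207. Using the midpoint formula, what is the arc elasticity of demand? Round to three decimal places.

-1.880

ΔQ = 4207 − 2979 = 1228; ΔP = 7 − 8.4 = -1.4.
Midpoints: P̄ = 7.70, Q̄ = 3593.0.
ε = (ΔQ/ΔP)(P̄/Q̄) = (1228/-1.4)(7.70/3593.0).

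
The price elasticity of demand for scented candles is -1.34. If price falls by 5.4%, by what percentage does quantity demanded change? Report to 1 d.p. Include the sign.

7.2%

%ΔQ ≈ ε × %ΔP = (-1.34)(-5.4%) = 7.24%.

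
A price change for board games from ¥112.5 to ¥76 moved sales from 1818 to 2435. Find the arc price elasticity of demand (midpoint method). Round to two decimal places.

-0.75

ΔQ = 2435 − 1818 = 617; ΔP = 76 − 112.5 = -36.5.
Midpoints: P̄ = 94.25, Q̄ = 2126.5.
ε = (ΔQ/ΔP)(P̄/Q̄) = (617/-36.5)(94.25/2126.5).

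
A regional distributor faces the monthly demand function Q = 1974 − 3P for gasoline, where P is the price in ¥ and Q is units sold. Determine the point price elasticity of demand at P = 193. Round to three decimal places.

-0.415

At P = 193, Q = 1395.
dQ/dP = −3.
ε = (dQ/dP)(P/Q) = (-3)(193/1395).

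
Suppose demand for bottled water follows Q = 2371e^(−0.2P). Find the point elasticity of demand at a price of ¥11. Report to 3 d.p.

-2.200

At P = 11, Q = 262.714.
dQ/dP = −0.2·2371e^(−0.2P) = −0.2Q = -52.543.
ε = (dQ/dP)(P/Q) = (-52.543)(11/262.714).
|ε| > 1, so demand is elastic at this price.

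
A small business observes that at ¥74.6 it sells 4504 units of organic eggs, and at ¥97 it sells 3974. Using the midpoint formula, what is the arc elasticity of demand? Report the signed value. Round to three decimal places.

-0.479

ΔQ = 3974 − 4504 = -530; ΔP = 97 − 74.6 = 22.4.
Midpoints: P̄ = 85.80, Q̄ = 4239.0.
ε = (ΔQ/ΔP)(P̄/Q̄) = (-530/22.4)(85.80/4239.0).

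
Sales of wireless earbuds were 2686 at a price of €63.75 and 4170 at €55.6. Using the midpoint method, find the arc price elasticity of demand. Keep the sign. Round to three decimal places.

ΔQ = 4170 − 2686 = 1484; ΔP = 55.6 − 63.75 = -8.15.
Midpoints: P̄ = 59.67, Q̄ = 3428.0.
ε = (ΔQ/ΔP)(P̄/Q̄) = (1484/-8.15)(59.67/3428.0).

-3.170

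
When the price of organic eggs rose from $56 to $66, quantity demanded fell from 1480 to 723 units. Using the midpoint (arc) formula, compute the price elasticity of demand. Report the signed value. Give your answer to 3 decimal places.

ΔQ = 723 − 1480 = -757; ΔP = 66 − 56 = 10.
Midpoints: P̄ = 61.00, Q̄ = 1101.5.
ε = (ΔQ/ΔP)(P̄/Q̄) = (-757/10)(61.00/1101.5).

-4.192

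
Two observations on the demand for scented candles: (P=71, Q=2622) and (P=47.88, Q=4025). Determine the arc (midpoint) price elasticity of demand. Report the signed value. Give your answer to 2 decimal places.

-1.09

ΔQ = 4025 − 2622 = 1403; ΔP = 47.88 − 71 = -23.12.
Midpoints: P̄ = 59.44, Q̄ = 3323.5.
ε = (ΔQ/ΔP)(P̄/Q̄) = (1403/-23.12)(59.44/3323.5).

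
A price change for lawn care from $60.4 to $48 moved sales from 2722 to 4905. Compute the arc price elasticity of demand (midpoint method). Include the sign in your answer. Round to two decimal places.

ΔQ = 4905 − 2722 = 2183; ΔP = 48 − 60.4 = -12.4.
Midpoints: P̄ = 54.20, Q̄ = 3813.5.
ε = (ΔQ/ΔP)(P̄/Q̄) = (2183/-12.4)(54.20/3813.5).

-2.50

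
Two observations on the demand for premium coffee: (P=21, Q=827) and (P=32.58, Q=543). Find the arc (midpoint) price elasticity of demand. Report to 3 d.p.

ΔQ = 543 − 827 = -284; ΔP = 32.58 − 21 = 11.58.
Midpoints: P̄ = 26.79, Q̄ = 685.0.
ε = (ΔQ/ΔP)(P̄/Q̄) = (-284/11.58)(26.79/685.0).

-0.959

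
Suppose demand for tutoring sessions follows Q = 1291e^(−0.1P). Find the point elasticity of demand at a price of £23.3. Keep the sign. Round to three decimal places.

At P = 23.3, Q = 125.609.
dQ/dP = −0.1·1291e^(−0.1P) = −0.1Q = -12.561.
ε = (dQ/dP)(P/Q) = (-12.561)(23.3/125.609).

-2.330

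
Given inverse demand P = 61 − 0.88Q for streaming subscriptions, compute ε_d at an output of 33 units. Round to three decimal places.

-1.101

At Q = 33, P = 61 − 0.88(33) = 31.96.
dP/dQ = −0.88, so dQ/dP = 1/(−0.88) = -1.136.
ε = (dQ/dP)(P/Q) = (-1.136)(31.96/33).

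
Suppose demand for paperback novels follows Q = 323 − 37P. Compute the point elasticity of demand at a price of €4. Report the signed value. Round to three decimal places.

At P = 4, Q = 175.
dQ/dP = −37.
ε = (dQ/dP)(P/Q) = (-37)(4/175).

-0.846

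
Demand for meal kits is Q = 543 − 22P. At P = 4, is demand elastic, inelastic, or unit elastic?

Q = 455, dQ/dP = -22.
ε = (dQ/dP)(P/Q) ≈ -0.193.
|ε| = 0.19 < 1.

inelastic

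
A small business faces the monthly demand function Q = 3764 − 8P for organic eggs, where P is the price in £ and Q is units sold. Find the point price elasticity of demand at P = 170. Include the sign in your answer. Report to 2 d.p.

-0.57

At P = 170, Q = 2404.
dQ/dP = −8.
ε = (dQ/dP)(P/Q) = (-8)(170/2404).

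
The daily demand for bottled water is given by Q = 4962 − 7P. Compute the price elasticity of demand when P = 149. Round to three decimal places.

-0.266

At P = 149, Q = 3919.
dQ/dP = −7.
ε = (dQ/dP)(P/Q) = (-7)(149/3919).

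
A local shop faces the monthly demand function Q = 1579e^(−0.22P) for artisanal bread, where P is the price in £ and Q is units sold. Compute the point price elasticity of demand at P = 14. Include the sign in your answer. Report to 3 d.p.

-3.080

At P = 14, Q = 72.570.
dQ/dP = −0.22·1579e^(−0.22P) = −0.22Q = -15.965.
ε = (dQ/dP)(P/Q) = (-15.965)(14/72.570).
|ε| > 1, so demand is elastic at this price.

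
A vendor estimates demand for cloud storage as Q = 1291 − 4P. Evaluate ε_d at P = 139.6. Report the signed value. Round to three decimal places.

At P = 139.6, Q = 732.600.
dQ/dP = −4.
ε = (dQ/dP)(P/Q) = (-4)(139.6/732.600).

-0.762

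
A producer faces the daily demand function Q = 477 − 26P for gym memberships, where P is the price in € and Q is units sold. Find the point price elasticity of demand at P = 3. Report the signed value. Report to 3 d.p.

At P = 3, Q = 399.
dQ/dP = −26.
ε = (dQ/dP)(P/Q) = (-26)(3/399).

-0.195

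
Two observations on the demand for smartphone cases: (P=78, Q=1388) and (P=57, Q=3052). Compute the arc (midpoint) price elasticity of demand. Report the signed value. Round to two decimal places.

-2.41

ΔQ = 3052 − 1388 = 1664; ΔP = 57 − 78 = -21.
Midpoints: P̄ = 67.50, Q̄ = 2220.0.
ε = (ΔQ/ΔP)(P̄/Q̄) = (1664/-21)(67.50/2220.0).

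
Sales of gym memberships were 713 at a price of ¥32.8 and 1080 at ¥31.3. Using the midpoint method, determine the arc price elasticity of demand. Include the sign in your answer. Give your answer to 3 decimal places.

-8.747

ΔQ = 1080 − 713 = 367; ΔP = 31.3 − 32.8 = -1.5.
Midpoints: P̄ = 32.05, Q̄ = 896.5.
ε = (ΔQ/ΔP)(P̄/Q̄) = (367/-1.5)(32.05/896.5).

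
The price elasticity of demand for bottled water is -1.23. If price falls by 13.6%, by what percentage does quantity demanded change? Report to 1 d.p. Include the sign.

16.7%

%ΔQ ≈ ε × %ΔP = (-1.23)(-13.6%) = 16.73%.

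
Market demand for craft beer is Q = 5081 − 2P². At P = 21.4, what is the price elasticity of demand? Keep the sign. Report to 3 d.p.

At P = 21.4, Q = 4165.080.
dQ/dP = −4P = -85.600.
ε = (dQ/dP)(P/Q) = (-85.600)(21.4/4165.080).

-0.440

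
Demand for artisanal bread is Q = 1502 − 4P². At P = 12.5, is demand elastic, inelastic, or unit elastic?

elastic

Q = 877, dQ/dP = -100.
ε = (dQ/dP)(P/Q) ≈ -1.425.
|ε| = 1.43 > 1.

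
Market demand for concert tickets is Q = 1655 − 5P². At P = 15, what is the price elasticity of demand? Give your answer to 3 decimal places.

At P = 15, Q = 530.
dQ/dP = −10P = -150.
ε = (dQ/dP)(P/Q) = (-150)(15/530).

-4.245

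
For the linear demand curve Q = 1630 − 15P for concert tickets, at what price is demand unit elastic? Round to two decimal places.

For linear demand Q = a − bP, ε = −bP/(a − bP). |ε| = 1 when bP = a − bP, i.e. P = a/(2b).
P = 1630/(2·15) = 1630/30 = 54.3333.

54.33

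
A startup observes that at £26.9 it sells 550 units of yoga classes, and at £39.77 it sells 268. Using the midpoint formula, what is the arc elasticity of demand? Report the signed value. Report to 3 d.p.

ΔQ = 268 − 550 = -282; ΔP = 39.77 − 26.9 = 12.87.
Midpoints: P̄ = 33.34, Q̄ = 409.0.
ε = (ΔQ/ΔP)(P̄/Q̄) = (-282/12.87)(33.34/409.0).

-1.786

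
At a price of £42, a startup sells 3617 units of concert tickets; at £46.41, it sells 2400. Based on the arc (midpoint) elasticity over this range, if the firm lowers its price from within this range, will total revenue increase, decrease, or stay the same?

increase

Arc ε = (-1217/4.41)(44.20/3008.5) ≈ -4.055.
|ε| = 4.05 > 1, so demand is elastic. A price cut therefore raises total revenue.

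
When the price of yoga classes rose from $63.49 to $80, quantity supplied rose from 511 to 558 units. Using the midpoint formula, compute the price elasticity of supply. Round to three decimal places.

0.382

ΔQ = 558 − 511 = 47; ΔP = 80 − 63.49 = 16.51.
Midpoints: P̄ = 71.75, Q̄ = 534.5.
ε_s = (ΔQ/ΔP)(P̄/Q̄) = (47/16.51)(71.75/534.5).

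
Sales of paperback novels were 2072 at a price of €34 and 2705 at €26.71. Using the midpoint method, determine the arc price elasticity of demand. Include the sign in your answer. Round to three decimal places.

-1.104

ΔQ = 2705 − 2072 = 633; ΔP = 26.71 − 34 = -7.29.
Midpoints: P̄ = 30.36, Q̄ = 2388.5.
ε = (ΔQ/ΔP)(P̄/Q̄) = (633/-7.29)(30.36/2388.5).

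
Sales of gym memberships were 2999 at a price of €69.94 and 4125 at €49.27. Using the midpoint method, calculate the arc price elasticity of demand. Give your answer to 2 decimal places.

ΔQ = 4125 − 2999 = 1126; ΔP = 49.27 − 69.94 = -20.67.
Midpoints: P̄ = 59.61, Q̄ = 3562.0.
ε = (ΔQ/ΔP)(P̄/Q̄) = (1126/-20.67)(59.61/3562.0).

-0.91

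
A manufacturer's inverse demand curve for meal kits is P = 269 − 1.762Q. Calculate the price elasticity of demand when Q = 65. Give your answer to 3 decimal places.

-1.349

At Q = 65, P = 269 − 1.762(65) = 154.47.
dP/dQ = −1.762, so dQ/dP = 1/(−1.762) = -0.568.
ε = (dQ/dP)(P/Q) = (-0.568)(154.47/65).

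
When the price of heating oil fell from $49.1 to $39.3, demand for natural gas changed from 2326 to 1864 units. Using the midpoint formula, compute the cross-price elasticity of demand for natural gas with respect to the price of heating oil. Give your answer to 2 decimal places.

0.99

ΔQ_x = 1864 − 2326 = -462; ΔP_y = 39.3 − 49.1 = -9.8.
Midpoints: P̄_y = 44.20, Q̄_x = 2095.0.
ε_xy = (ΔQ_x/ΔP_y)(P̄_y/Q̄_x) = (-462/-9.8)(44.20/2095.0).
ε_xy > 0, so the goods are substitutes.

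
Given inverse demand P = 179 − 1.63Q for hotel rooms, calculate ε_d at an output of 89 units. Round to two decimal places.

-0.23

At Q = 89, P = 179 − 1.63(89) = 33.93.
dP/dQ = −1.63, so dQ/dP = 1/(−1.63) = -0.613.
ε = (dQ/dP)(P/Q) = (-0.613)(33.93/89).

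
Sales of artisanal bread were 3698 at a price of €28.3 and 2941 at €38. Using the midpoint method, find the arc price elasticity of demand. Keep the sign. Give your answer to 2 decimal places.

ΔQ = 2941 − 3698 = -757; ΔP = 38 − 28.3 = 9.7.
Midpoints: P̄ = 33.15, Q̄ = 3319.5.
ε = (ΔQ/ΔP)(P̄/Q̄) = (-757/9.7)(33.15/3319.5).

-0.78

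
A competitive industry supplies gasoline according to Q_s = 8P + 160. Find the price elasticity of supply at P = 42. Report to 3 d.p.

0.677

At P = 42, Q_s = 496.
dQ_s/dP = 8.
ε_s = (dQ_s/dP)(P/Q_s) = (8)(42/496).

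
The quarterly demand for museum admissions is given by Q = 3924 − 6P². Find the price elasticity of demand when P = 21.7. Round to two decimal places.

At P = 21.7, Q = 1098.660.
dQ/dP = −12P = -260.400.
ε = (dQ/dP)(P/Q) = (-260.400)(21.7/1098.660).

-5.14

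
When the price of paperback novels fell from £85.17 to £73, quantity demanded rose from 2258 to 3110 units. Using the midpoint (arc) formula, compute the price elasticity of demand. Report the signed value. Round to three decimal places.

ΔQ = 3110 − 2258 = 852; ΔP = 73 − 85.17 = -12.17.
Midpoints: P̄ = 79.09, Q̄ = 2684.0.
ε = (ΔQ/ΔP)(P̄/Q̄) = (852/-12.17)(79.09/2684.0).

-2.063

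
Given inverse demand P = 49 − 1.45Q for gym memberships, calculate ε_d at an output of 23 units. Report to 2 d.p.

At Q = 23, P = 49 − 1.45(23) = 15.65.
dP/dQ = −1.45, so dQ/dP = 1/(−1.45) = -0.690.
ε = (dQ/dP)(P/Q) = (-0.690)(15.65/23).

-0.47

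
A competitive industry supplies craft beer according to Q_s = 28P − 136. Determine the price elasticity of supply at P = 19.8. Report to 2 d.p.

1.33

At P = 19.8, Q_s = 418.40.
dQ_s/dP = 28.
ε_s = (dQ_s/dP)(P/Q_s) = (28)(19.8/418.40).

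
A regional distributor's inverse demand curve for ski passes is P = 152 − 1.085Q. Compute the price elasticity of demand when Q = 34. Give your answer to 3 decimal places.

At Q = 34, P = 152 − 1.085(34) = 115.11.
dP/dQ = −1.085, so dQ/dP = 1/(−1.085) = -0.922.
ε = (dQ/dP)(P/Q) = (-0.922)(115.11/34).

-3.120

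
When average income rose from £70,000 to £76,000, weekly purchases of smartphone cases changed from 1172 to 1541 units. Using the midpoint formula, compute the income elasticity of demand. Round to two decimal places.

3.31

ΔQ = 369, ΔI = 6000. Midpoints: Ī = 73,000, Q̄ = 1356.5.
ε_I = (ΔQ/ΔI)(Ī/Q̄) = (369/6000)(73000/1356.5).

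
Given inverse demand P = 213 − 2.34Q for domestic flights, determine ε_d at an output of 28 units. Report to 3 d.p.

At Q = 28, P = 213 − 2.34(28) = 147.48.
dP/dQ = −2.34, so dQ/dP = 1/(−2.34) = -0.427.
ε = (dQ/dP)(P/Q) = (-0.427)(147.48/28).

-2.251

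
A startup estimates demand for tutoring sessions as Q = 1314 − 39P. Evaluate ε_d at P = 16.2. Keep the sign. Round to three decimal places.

At P = 16.2, Q = 682.200.
dQ/dP = −39.
ε = (dQ/dP)(P/Q) = (-39)(16.2/682.200).
|ε| < 1, so demand is inelastic at this price.

-0.926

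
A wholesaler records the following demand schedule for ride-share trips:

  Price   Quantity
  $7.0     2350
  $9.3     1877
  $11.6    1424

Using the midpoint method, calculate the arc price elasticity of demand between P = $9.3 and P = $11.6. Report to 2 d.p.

At P = 9.3, Q = 1877; at P = 11.6, Q = 1424.
ΔQ = -453, ΔP = 2.3. Midpoints: P̄ = 10.45, Q̄ = 1650.5.
ε = (ΔQ/ΔP)(P̄/Q̄) = (-453/2.3)(10.45/1650.5).

-1.25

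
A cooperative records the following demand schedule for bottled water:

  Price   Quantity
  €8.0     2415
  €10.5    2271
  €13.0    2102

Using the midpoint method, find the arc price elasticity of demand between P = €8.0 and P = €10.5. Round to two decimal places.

-0.23

At P = 8.0, Q = 2415; at P = 10.5, Q = 2271.
ΔQ = -144, ΔP = 2.5. Midpoints: P̄ = 9.25, Q̄ = 2343.0.
ε = (ΔQ/ΔP)(P̄/Q̄) = (-144/2.5)(9.25/2343.0).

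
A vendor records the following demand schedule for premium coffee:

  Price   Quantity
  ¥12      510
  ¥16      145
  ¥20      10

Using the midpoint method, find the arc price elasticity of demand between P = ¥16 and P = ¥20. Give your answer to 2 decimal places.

At P = 16, Q = 145; at P = 20, Q = 10.
ΔQ = -135, ΔP = 4. Midpoints: P̄ = 18.00, Q̄ = 77.5.
ε = (ΔQ/ΔP)(P̄/Q̄) = (-135/4)(18.00/77.5).

-7.84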